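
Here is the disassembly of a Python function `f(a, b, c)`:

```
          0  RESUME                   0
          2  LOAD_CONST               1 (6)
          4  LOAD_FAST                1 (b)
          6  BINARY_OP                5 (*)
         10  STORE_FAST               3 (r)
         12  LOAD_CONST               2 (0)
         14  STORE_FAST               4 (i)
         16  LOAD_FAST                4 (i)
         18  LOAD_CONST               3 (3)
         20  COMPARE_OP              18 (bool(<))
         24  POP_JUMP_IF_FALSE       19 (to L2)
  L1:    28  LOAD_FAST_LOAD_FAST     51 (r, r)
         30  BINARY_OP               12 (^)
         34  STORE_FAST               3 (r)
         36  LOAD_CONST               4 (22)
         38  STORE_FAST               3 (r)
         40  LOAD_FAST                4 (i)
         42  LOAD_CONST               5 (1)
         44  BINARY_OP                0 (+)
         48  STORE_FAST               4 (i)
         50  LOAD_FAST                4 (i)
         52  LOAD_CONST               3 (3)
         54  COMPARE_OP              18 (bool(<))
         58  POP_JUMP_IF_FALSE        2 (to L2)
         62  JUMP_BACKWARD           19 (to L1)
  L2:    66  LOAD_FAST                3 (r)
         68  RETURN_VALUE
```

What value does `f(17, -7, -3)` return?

LOAD_CONST → push 6. Stack: [6]
LOAD_FAST b → push -7. Stack: [6, -7]
BINARY_OP * → 6 * -7 = -42. Stack: [-42]
STORE_FAST r → r=-42. Stack: []
LOAD_CONST → push 0. Stack: [0]
STORE_FAST i → i=0. Stack: []
LOAD_FAST i → push 0. Stack: [0]
LOAD_CONST → push 3. Stack: [0, 3]
COMPARE_OP bool(<) → 0 vs 3 = True. Stack: [True]
POP_JUMP_IF_FALSE → pop True; no jump. Stack: []
LOAD_FAST_LOAD_FAST r,r → push -42,-42. Stack: [-42, -42]
BINARY_OP ^ → -42 ^ -42 = 0. Stack: [0]
STORE_FAST r → r=0. Stack: []
LOAD_CONST → push 22. Stack: [22]
STORE_FAST r → r=22. Stack: []
LOAD_FAST i → push 0. Stack: [0]
LOAD_CONST → push 1. Stack: [0, 1]
BINARY_OP + → 0 + 1 = 1. Stack: [1]
STORE_FAST i → i=1. Stack: []
LOAD_FAST i → push 1. Stack: [1]
LOAD_CONST → push 3. Stack: [1, 3]
COMPARE_OP bool(<) → 1 vs 3 = True. Stack: [True]
POP_JUMP_IF_FALSE → pop True; no jump. Stack: []
LOAD_FAST_LOAD_FAST r,r → push 22,22. Stack: [22, 22]
BINARY_OP ^ → 22 ^ 22 = 0. Stack: [0]
STORE_FAST r → r=0. Stack: []
LOAD_CONST → push 22. Stack: [22]
STORE_FAST r → r=22. Stack: []
LOAD_FAST i → push 1. Stack: [1]
LOAD_CONST → push 1. Stack: [1, 1]
BINARY_OP + → 1 + 1 = 2. Stack: [2]
STORE_FAST i → i=2. Stack: []
LOAD_FAST i → push 2. Stack: [2]
LOAD_CONST → push 3. Stack: [2, 3]
COMPARE_OP bool(<) → 2 vs 3 = True. Stack: [True]
POP_JUMP_IF_FALSE → pop True; no jump. Stack: []
LOAD_FAST_LOAD_FAST r,r → push 22,22. Stack: [22, 22]
BINARY_OP ^ → 22 ^ 22 = 0. Stack: [0]
STORE_FAST r → r=0. Stack: []
LOAD_CONST → push 22. Stack: [22]
STORE_FAST r → r=22. Stack: []
LOAD_FAST i → push 2. Stack: [2]
LOAD_CONST → push 1. Stack: [2, 1]
BINARY_OP + → 2 + 1 = 3. Stack: [3]
STORE_FAST i → i=3. Stack: []
LOAD_FAST i → push 3. Stack: [3]
LOAD_CONST → push 3. Stack: [3, 3]
COMPARE_OP bool(<) → 3 vs 3 = False. Stack: [False]
POP_JUMP_IF_FALSE → pop False; jump. Stack: []
LOAD_FAST r → push 22. Stack: [22]
RETURN_VALUE → return 22.

22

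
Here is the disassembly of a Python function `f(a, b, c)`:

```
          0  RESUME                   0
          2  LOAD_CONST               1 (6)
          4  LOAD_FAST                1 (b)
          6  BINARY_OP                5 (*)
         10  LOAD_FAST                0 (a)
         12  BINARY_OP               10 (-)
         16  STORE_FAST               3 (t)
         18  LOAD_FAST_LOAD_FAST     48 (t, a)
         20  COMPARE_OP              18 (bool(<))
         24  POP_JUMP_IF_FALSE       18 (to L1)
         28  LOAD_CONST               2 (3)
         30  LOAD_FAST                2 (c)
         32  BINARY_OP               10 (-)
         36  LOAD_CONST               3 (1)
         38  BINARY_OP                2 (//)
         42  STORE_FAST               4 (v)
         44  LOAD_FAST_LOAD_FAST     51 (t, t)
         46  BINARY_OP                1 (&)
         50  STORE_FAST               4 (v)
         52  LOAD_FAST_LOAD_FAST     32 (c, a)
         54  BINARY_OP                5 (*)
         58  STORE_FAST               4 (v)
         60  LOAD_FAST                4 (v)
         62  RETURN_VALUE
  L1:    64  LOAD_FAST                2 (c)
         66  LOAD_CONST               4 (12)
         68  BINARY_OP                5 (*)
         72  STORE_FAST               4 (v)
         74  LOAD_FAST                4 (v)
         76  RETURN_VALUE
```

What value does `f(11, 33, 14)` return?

LOAD_CONST → push 6. Stack: [6]
LOAD_FAST b → push 33. Stack: [6, 33]
BINARY_OP * → 6 * 33 = 198. Stack: [198]
LOAD_FAST a → push 11. Stack: [198, 11]
BINARY_OP - → 198 - 11 = 187. Stack: [187]
STORE_FAST t → t=187. Stack: []
LOAD_FAST_LOAD_FAST t,a → push 187,11. Stack: [187, 11]
COMPARE_OP bool(<) → 187 vs 11 = False. Stack: [False]
POP_JUMP_IF_FALSE → pop False; jump. Stack: []
LOAD_FAST c → push 14. Stack: [14]
LOAD_CONST → push 12. Stack: [14, 12]
BINARY_OP * → 14 * 12 = 168. Stack: [168]
STORE_FAST v → v=168. Stack: []
LOAD_FAST v → push 168. Stack: [168]
RETURN_VALUE → return 168.

168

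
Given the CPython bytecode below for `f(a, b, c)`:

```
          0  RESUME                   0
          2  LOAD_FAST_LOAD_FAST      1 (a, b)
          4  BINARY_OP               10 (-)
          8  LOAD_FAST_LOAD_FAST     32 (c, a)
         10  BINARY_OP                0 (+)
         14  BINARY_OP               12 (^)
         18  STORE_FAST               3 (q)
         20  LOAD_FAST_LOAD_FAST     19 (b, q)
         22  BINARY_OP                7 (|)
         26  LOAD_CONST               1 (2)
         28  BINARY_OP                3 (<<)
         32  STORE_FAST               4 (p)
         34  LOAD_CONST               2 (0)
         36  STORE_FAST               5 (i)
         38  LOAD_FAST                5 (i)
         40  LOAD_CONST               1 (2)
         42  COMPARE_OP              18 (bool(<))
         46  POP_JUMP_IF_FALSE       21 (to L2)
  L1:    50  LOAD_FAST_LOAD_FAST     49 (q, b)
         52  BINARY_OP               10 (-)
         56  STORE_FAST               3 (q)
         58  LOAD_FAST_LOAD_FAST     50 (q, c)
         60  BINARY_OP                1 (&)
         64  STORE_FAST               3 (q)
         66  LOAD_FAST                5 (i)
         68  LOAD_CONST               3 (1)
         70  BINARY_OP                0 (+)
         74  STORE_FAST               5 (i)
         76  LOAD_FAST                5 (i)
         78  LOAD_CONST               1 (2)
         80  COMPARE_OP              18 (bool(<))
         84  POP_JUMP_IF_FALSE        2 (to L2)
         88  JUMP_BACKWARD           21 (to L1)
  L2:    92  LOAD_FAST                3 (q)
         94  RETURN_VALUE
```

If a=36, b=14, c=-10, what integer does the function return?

LOAD_FAST_LOAD_FAST a,b → push 36,14. Stack: [36, 14]
BINARY_OP - → 36 - 14 = 22. Stack: [22]
LOAD_FAST_LOAD_FAST c,a → push -10,36. Stack: [22, -10, 36]
BINARY_OP + → -10 + 36 = 26. Stack: [22, 26]
BINARY_OP ^ → 22 ^ 26 = 12. Stack: [12]
STORE_FAST q → q=12. Stack: []
LOAD_FAST_LOAD_FAST b,q → push 14,12. Stack: [14, 12]
BINARY_OP | → 14 | 12 = 14. Stack: [14]
LOAD_CONST → push 2. Stack: [14, 2]
BINARY_OP << → 14 << 2 = 56. Stack: [56]
STORE_FAST p → p=56. Stack: []
LOAD_CONST → push 0. Stack: [0]
STORE_FAST i → i=0. Stack: []
LOAD_FAST i → push 0. Stack: [0]
LOAD_CONST → push 2. Stack: [0, 2]
COMPARE_OP bool(<) → 0 vs 2 = True. Stack: [True]
POP_JUMP_IF_FALSE → pop True; no jump. Stack: []
LOAD_FAST_LOAD_FAST q,b → push 12,14. Stack: [12, 14]
BINARY_OP - → 12 - 14 = -2. Stack: [-2]
STORE_FAST q → q=-2. Stack: []
LOAD_FAST_LOAD_FAST q,c → push -2,-10. Stack: [-2, -10]
BINARY_OP & → -2 & -10 = -10. Stack: [-10]
STORE_FAST q → q=-10. Stack: []
LOAD_FAST i → push 0. Stack: [0]
LOAD_CONST → push 1. Stack: [0, 1]
BINARY_OP + → 0 + 1 = 1. Stack: [1]
STORE_FAST i → i=1. Stack: []
LOAD_FAST i → push 1. Stack: [1]
LOAD_CONST → push 2. Stack: [1, 2]
COMPARE_OP bool(<) → 1 vs 2 = True. Stack: [True]
POP_JUMP_IF_FALSE → pop True; no jump. Stack: []
LOAD_FAST_LOAD_FAST q,b → push -10,14. Stack: [-10, 14]
BINARY_OP - → -10 - 14 = -24. Stack: [-24]
STORE_FAST q → q=-24. Stack: []
LOAD_FAST_LOAD_FAST q,c → push -24,-10. Stack: [-24, -10]
BINARY_OP & → -24 & -10 = -32. Stack: [-32]
STORE_FAST q → q=-32. Stack: []
LOAD_FAST i → push 1. Stack: [1]
LOAD_CONST → push 1. Stack: [1, 1]
BINARY_OP + → 1 + 1 = 2. Stack: [2]
STORE_FAST i → i=2. Stack: []
LOAD_FAST i → push 2. Stack: [2]
LOAD_CONST → push 2. Stack: [2, 2]
COMPARE_OP bool(<) → 2 vs 2 = False. Stack: [False]
POP_JUMP_IF_FALSE → pop False; jump. Stack: []
LOAD_FAST q → push -32. Stack: [-32]
RETURN_VALUE → return -32.

-32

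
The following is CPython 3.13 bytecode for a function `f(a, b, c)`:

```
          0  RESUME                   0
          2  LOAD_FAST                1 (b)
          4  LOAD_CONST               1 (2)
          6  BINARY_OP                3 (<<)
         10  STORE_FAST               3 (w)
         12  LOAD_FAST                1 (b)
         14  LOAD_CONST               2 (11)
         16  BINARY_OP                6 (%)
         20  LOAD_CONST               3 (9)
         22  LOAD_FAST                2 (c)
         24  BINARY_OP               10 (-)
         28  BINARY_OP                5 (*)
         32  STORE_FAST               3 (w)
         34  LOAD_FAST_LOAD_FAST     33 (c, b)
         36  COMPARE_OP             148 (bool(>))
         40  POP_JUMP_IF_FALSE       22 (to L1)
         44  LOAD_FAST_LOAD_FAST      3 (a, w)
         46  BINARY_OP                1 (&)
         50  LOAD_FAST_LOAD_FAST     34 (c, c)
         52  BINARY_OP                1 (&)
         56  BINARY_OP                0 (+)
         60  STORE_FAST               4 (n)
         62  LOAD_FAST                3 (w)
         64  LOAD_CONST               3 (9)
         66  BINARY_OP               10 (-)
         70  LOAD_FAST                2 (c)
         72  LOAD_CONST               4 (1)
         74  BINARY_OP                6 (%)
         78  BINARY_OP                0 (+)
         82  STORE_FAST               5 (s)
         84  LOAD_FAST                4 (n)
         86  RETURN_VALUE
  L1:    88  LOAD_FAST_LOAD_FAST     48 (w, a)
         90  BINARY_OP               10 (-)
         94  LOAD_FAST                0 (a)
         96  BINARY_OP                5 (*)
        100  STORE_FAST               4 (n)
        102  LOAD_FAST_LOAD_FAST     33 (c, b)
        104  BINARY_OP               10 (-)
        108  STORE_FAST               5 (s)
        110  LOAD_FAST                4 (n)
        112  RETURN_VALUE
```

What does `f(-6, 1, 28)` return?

LOAD_FAST b → push 1. Stack: [1]
LOAD_CONST → push 2. Stack: [1, 2]
BINARY_OP << → 1 << 2 = 4. Stack: [4]
STORE_FAST w → w=4. Stack: []
LOAD_FAST b → push 1. Stack: [1]
LOAD_CONST → push 11. Stack: [1, 11]
BINARY_OP % → 1 % 11 = 1. Stack: [1]
LOAD_CONST → push 9. Stack: [1, 9]
LOAD_FAST c → push 28. Stack: [1, 9, 28]
BINARY_OP - → 9 - 28 = -19. Stack: [1, -19]
BINARY_OP * → 1 * -19 = -19. Stack: [-19]
STORE_FAST w → w=-19. Stack: []
LOAD_FAST_LOAD_FAST c,b → push 28,1. Stack: [28, 1]
COMPARE_OP bool(>) → 28 vs 1 = True. Stack: [True]
POP_JUMP_IF_FALSE → pop True; no jump. Stack: []
LOAD_FAST_LOAD_FAST a,w → push -6,-19. Stack: [-6, -19]
BINARY_OP & → -6 & -19 = -24. Stack: [-24]
LOAD_FAST_LOAD_FAST c,c → push 28,28. Stack: [-24, 28, 28]
BINARY_OP & → 28 & 28 = 28. Stack: [-24, 28]
BINARY_OP + → -24 + 28 = 4. Stack: [4]
STORE_FAST n → n=4. Stack: []
LOAD_FAST w → push -19. Stack: [-19]
LOAD_CONST → push 9. Stack: [-19, 9]
BINARY_OP - → -19 - 9 = -28. Stack: [-28]
LOAD_FAST c → push 28. Stack: [-28, 28]
LOAD_CONST → push 1. Stack: [-28, 28, 1]
BINARY_OP % → 28 % 1 = 0. Stack: [-28, 0]
BINARY_OP + → -28 + 0 = -28. Stack: [-28]
STORE_FAST s → s=-28. Stack: []
LOAD_FAST n → push 4. Stack: [4]
RETURN_VALUE → return 4.

4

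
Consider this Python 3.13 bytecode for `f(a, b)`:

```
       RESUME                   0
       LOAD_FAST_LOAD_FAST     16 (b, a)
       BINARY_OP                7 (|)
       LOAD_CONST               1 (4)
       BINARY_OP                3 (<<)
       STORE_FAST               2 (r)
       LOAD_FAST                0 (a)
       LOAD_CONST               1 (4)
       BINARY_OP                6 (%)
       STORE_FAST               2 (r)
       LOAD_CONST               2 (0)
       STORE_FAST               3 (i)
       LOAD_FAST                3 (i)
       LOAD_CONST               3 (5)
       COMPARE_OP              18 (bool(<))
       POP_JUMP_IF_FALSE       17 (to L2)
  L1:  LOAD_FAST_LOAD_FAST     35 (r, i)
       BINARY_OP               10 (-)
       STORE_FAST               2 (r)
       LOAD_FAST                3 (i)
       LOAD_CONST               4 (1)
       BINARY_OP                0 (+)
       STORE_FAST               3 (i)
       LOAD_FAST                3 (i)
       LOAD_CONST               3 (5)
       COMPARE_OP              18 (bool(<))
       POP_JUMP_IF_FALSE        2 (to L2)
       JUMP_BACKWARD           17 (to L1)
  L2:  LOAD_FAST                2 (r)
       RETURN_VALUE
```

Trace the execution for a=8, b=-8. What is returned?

-10

LOAD_FAST_LOAD_FAST b,a → push -8,8
BINARY_OP | → -8 | 8 = -8
LOAD_CONST → push 4
BINARY_OP << → -8 << 4 = -128
STORE_FAST r → r=-128
LOAD_FAST a → push 8
LOAD_CONST → push 4
BINARY_OP % → 8 % 4 = 0
STORE_FAST r → r=0
LOAD_CONST → push 0
STORE_FAST i → i=0
LOAD_FAST i → push 0
LOAD_CONST → push 5
COMPARE_OP bool(<) → 0 vs 5 = True
POP_JUMP_IF_FALSE → pop True; no jump
LOAD_FAST_LOAD_FAST r,i → push 0,0
BINARY_OP - → 0 - 0 = 0
STORE_FAST r → r=0
LOAD_FAST i → push 0
LOAD_CONST → push 1
BINARY_OP + → 0 + 1 = 1
STORE_FAST i → i=1
LOAD_FAST i → push 1
LOAD_CONST → push 5
COMPARE_OP bool(<) → 1 vs 5 = True
POP_JUMP_IF_FALSE → pop True; no jump
LOAD_FAST_LOAD_FAST r,i → push 0,1
BINARY_OP - → 0 - 1 = -1
STORE_FAST r → r=-1
LOAD_FAST i → push 1
LOAD_CONST → push 1
BINARY_OP + → 1 + 1 = 2
STORE_FAST i → i=2
LOAD_FAST i → push 2
LOAD_CONST → push 5
COMPARE_OP bool(<) → 2 vs 5 = True
POP_JUMP_IF_FALSE → pop True; no jump
LOAD_FAST_LOAD_FAST r,i → push -1,2
BINARY_OP - → -1 - 2 = -3
STORE_FAST r → r=-3
LOAD_FAST i → push 2
LOAD_CONST → push 1
BINARY_OP + → 2 + 1 = 3
STORE_FAST i → i=3
LOAD_FAST i → push 3
LOAD_CONST → push 5
COMPARE_OP bool(<) → 3 vs 5 = True
POP_JUMP_IF_FALSE → pop True; no jump
LOAD_FAST_LOAD_FAST r,i → push -3,3
BINARY_OP - → -3 - 3 = -6
STORE_FAST r → r=-6
LOAD_FAST i → push 3
LOAD_CONST → push 1
BINARY_OP + → 3 + 1 = 4
STORE_FAST i → i=4
LOAD_FAST i → push 4
LOAD_CONST → push 5
COMPARE_OP bool(<) → 4 vs 5 = True
POP_JUMP_IF_FALSE → pop True; no jump
LOAD_FAST_LOAD_FAST r,i → push -6,4
BINARY_OP - → -6 - 4 = -10
STORE_FAST r → r=-10
LOAD_FAST i → push 4
LOAD_CONST → push 1
BINARY_OP + → 4 + 1 = 5
STORE_FAST i → i=5
LOAD_FAST i → push 5
LOAD_CONST → push 5
COMPARE_OP bool(<) → 5 vs 5 = False
POP_JUMP_IF_FALSE → pop False; jump
LOAD_FAST r → push -10
RETURN_VALUE → return -10.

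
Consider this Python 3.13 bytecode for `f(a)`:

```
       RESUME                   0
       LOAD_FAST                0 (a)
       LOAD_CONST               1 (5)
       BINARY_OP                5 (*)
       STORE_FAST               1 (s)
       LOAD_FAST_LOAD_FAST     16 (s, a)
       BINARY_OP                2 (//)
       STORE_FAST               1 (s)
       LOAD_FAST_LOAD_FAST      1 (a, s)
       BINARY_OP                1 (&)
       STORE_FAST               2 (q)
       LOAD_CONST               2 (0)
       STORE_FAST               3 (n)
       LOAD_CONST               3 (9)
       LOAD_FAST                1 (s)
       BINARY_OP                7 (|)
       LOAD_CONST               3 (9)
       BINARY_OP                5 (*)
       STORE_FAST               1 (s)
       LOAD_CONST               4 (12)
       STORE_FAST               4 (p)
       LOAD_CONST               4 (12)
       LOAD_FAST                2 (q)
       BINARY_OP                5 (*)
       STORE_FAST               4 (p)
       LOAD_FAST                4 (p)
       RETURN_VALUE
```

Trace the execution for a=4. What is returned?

48

LOAD_FAST a → push 4. Stack: [4]
LOAD_CONST → push 5. Stack: [4, 5]
BINARY_OP * → 4 * 5 = 20. Stack: [20]
STORE_FAST s → s=20. Stack: []
LOAD_FAST_LOAD_FAST s,a → push 20,4. Stack: [20, 4]
BINARY_OP // → 20 // 4 = 5. Stack: [5]
STORE_FAST s → s=5. Stack: []
LOAD_FAST_LOAD_FAST a,s → push 4,5. Stack: [4, 5]
BINARY_OP & → 4 & 5 = 4. Stack: [4]
STORE_FAST q → q=4. Stack: []
LOAD_CONST → push 0. Stack: [0]
STORE_FAST n → n=0. Stack: []
LOAD_CONST → push 9. Stack: [9]
LOAD_FAST s → push 5. Stack: [9, 5]
BINARY_OP | → 9 | 5 = 13. Stack: [13]
LOAD_CONST → push 9. Stack: [13, 9]
BINARY_OP * → 13 * 9 = 117. Stack: [117]
STORE_FAST s → s=117. Stack: []
LOAD_CONST → push 12. Stack: [12]
STORE_FAST p → p=12. Stack: []
LOAD_CONST → push 12. Stack: [12]
LOAD_FAST q → push 4. Stack: [12, 4]
BINARY_OP * → 12 * 4 = 48. Stack: [48]
STORE_FAST p → p=48. Stack: []
LOAD_FAST p → push 48. Stack: [48]
RETURN_VALUE → return 48.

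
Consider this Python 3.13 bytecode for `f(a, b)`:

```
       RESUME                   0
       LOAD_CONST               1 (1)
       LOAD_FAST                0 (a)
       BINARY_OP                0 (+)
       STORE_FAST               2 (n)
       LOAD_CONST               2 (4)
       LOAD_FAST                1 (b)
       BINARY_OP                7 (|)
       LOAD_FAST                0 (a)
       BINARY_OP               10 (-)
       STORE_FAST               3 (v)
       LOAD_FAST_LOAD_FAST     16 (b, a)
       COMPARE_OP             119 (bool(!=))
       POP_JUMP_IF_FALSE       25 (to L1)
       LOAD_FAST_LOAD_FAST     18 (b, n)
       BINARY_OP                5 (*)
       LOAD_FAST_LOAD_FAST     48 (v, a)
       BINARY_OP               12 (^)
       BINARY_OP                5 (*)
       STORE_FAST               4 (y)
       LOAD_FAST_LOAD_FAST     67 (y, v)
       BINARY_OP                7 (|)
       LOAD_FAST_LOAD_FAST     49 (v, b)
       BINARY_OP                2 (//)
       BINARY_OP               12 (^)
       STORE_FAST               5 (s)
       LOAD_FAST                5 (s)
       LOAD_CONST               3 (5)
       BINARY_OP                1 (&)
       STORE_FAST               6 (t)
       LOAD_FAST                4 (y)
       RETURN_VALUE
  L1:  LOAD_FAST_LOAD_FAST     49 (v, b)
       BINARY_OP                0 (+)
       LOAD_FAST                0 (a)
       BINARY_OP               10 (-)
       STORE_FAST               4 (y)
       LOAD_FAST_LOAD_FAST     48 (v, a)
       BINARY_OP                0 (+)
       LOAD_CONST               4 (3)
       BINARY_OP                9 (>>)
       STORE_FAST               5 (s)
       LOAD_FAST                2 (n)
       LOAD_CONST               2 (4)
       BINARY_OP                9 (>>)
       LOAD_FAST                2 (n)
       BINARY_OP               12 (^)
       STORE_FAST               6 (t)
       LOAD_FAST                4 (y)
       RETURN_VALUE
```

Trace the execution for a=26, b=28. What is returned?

18144

LOAD_CONST → push 1. Stack: [1]
LOAD_FAST a → push 26. Stack: [1, 26]
BINARY_OP + → 1 + 26 = 27. Stack: [27]
STORE_FAST n → n=27. Stack: []
LOAD_CONST → push 4. Stack: [4]
LOAD_FAST b → push 28. Stack: [4, 28]
BINARY_OP | → 4 | 28 = 28. Stack: [28]
LOAD_FAST a → push 26. Stack: [28, 26]
BINARY_OP - → 28 - 26 = 2. Stack: [2]
STORE_FAST v → v=2. Stack: []
LOAD_FAST_LOAD_FAST b,a → push 28,26. Stack: [28, 26]
COMPARE_OP bool(!=) → 28 vs 26 = True. Stack: [True]
POP_JUMP_IF_FALSE → pop True; no jump. Stack: []
LOAD_FAST_LOAD_FAST b,n → push 28,27. Stack: [28, 27]
BINARY_OP * → 28 * 27 = 756. Stack: [756]
LOAD_FAST_LOAD_FAST v,a → push 2,26. Stack: [756, 2, 26]
BINARY_OP ^ → 2 ^ 26 = 24. Stack: [756, 24]
BINARY_OP * → 756 * 24 = 18144. Stack: [18144]
STORE_FAST y → y=18144. Stack: []
LOAD_FAST_LOAD_FAST y,v → push 18144,2. Stack: [18144, 2]
BINARY_OP | → 18144 | 2 = 18146. Stack: [18146]
LOAD_FAST_LOAD_FAST v,b → push 2,28. Stack: [18146, 2, 28]
BINARY_OP // → 2 // 28 = 0. Stack: [18146, 0]
BINARY_OP ^ → 18146 ^ 0 = 18146. Stack: [18146]
STORE_FAST s → s=18146. Stack: []
LOAD_FAST s → push 18146. Stack: [18146]
LOAD_CONST → push 5. Stack: [18146, 5]
BINARY_OP & → 18146 & 5 = 0. Stack: [0]
STORE_FAST t → t=0. Stack: []
LOAD_FAST y → push 18144. Stack: [18144]
RETURN_VALUE → return 18144.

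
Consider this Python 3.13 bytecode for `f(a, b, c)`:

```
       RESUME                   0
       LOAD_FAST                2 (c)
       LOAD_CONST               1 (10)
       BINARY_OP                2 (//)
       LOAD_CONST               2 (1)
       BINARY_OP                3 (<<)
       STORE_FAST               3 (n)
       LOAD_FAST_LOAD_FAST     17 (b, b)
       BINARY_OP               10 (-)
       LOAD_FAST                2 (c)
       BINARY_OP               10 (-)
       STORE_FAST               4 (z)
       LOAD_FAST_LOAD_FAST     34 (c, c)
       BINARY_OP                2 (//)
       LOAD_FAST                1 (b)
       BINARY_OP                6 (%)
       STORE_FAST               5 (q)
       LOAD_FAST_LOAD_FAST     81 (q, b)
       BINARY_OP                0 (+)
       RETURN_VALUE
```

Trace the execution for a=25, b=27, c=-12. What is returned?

28

LOAD_FAST c → push -12. Stack: [-12]
LOAD_CONST → push 10. Stack: [-12, 10]
BINARY_OP // → -12 // 10 = -2. Stack: [-2]
LOAD_CONST → push 1. Stack: [-2, 1]
BINARY_OP << → -2 << 1 = -4. Stack: [-4]
STORE_FAST n → n=-4. Stack: []
LOAD_FAST_LOAD_FAST b,b → push 27,27. Stack: [27, 27]
BINARY_OP - → 27 - 27 = 0. Stack: [0]
LOAD_FAST c → push -12. Stack: [0, -12]
BINARY_OP - → 0 - -12 = 12. Stack: [12]
STORE_FAST z → z=12. Stack: []
LOAD_FAST_LOAD_FAST c,c → push -12,-12. Stack: [-12, -12]
BINARY_OP // → -12 // -12 = 1. Stack: [1]
LOAD_FAST b → push 27. Stack: [1, 27]
BINARY_OP % → 1 % 27 = 1. Stack: [1]
STORE_FAST q → q=1. Stack: []
LOAD_FAST_LOAD_FAST q,b → push 1,27. Stack: [1, 27]
BINARY_OP + → 1 + 27 = 28. Stack: [28]
RETURN_VALUE → return 28.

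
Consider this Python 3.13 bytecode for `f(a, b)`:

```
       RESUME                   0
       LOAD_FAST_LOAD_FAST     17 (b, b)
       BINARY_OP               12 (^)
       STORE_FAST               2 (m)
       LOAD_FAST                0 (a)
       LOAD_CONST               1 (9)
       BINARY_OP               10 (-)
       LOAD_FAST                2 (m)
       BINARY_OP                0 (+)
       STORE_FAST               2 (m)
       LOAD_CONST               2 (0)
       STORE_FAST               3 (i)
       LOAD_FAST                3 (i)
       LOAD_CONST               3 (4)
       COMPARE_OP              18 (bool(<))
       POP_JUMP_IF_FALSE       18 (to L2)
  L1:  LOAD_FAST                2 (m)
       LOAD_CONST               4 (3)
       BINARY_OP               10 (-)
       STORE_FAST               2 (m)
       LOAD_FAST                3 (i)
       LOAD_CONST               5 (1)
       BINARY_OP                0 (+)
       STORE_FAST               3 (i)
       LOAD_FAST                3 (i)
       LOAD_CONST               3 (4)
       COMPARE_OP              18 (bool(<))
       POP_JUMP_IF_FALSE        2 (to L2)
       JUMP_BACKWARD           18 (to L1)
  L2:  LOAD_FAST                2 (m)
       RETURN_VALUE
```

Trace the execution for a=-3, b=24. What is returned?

LOAD_FAST_LOAD_FAST b,b → push 24,24. Stack: [24, 24]
BINARY_OP ^ → 24 ^ 24 = 0. Stack: [0]
STORE_FAST m → m=0. Stack: []
LOAD_FAST a → push -3. Stack: [-3]
LOAD_CONST → push 9. Stack: [-3, 9]
BINARY_OP - → -3 - 9 = -12. Stack: [-12]
LOAD_FAST m → push 0. Stack: [-12, 0]
BINARY_OP + → -12 + 0 = -12. Stack: [-12]
STORE_FAST m → m=-12. Stack: []
LOAD_CONST → push 0. Stack: [0]
STORE_FAST i → i=0. Stack: []
LOAD_FAST i → push 0. Stack: [0]
LOAD_CONST → push 4. Stack: [0, 4]
COMPARE_OP bool(<) → 0 vs 4 = True. Stack: [True]
POP_JUMP_IF_FALSE → pop True; no jump. Stack: []
LOAD_FAST m → push -12. Stack: [-12]
LOAD_CONST → push 3. Stack: [-12, 3]
BINARY_OP - → -12 - 3 = -15. Stack: [-15]
STORE_FAST m → m=-15. Stack: []
LOAD_FAST i → push 0. Stack: [0]
LOAD_CONST → push 1. Stack: [0, 1]
BINARY_OP + → 0 + 1 = 1. Stack: [1]
STORE_FAST i → i=1. Stack: []
LOAD_FAST i → push 1. Stack: [1]
LOAD_CONST → push 4. Stack: [1, 4]
COMPARE_OP bool(<) → 1 vs 4 = True. Stack: [True]
POP_JUMP_IF_FALSE → pop True; no jump. Stack: []
LOAD_FAST m → push -15. Stack: [-15]
LOAD_CONST → push 3. Stack: [-15, 3]
BINARY_OP - → -15 - 3 = -18. Stack: [-18]
STORE_FAST m → m=-18. Stack: []
LOAD_FAST i → push 1. Stack: [1]
LOAD_CONST → push 1. Stack: [1, 1]
BINARY_OP + → 1 + 1 = 2. Stack: [2]
STORE_FAST i → i=2. Stack: []
LOAD_FAST i → push 2. Stack: [2]
LOAD_CONST → push 4. Stack: [2, 4]
COMPARE_OP bool(<) → 2 vs 4 = True. Stack: [True]
POP_JUMP_IF_FALSE → pop True; no jump. Stack: []
LOAD_FAST m → push -18. Stack: [-18]
LOAD_CONST → push 3. Stack: [-18, 3]
BINARY_OP - → -18 - 3 = -21. Stack: [-21]
STORE_FAST m → m=-21. Stack: []
LOAD_FAST i → push 2. Stack: [2]
LOAD_CONST → push 1. Stack: [2, 1]
BINARY_OP + → 2 + 1 = 3. Stack: [3]
STORE_FAST i → i=3. Stack: []
LOAD_FAST i → push 3. Stack: [3]
LOAD_CONST → push 4. Stack: [3, 4]
COMPARE_OP bool(<) → 3 vs 4 = True. Stack: [True]
POP_JUMP_IF_FALSE → pop True; no jump. Stack: []
LOAD_FAST m → push -21. Stack: [-21]
LOAD_CONST → push 3. Stack: [-21, 3]
BINARY_OP - → -21 - 3 = -24. Stack: [-24]
STORE_FAST m → m=-24. Stack: []
LOAD_FAST i → push 3. Stack: [3]
LOAD_CONST → push 1. Stack: [3, 1]
BINARY_OP + → 3 + 1 = 4. Stack: [4]
STORE_FAST i → i=4. Stack: []
LOAD_FAST i → push 4. Stack: [4]
LOAD_CONST → push 4. Stack: [4, 4]
COMPARE_OP bool(<) → 4 vs 4 = False. Stack: [False]
POP_JUMP_IF_FALSE → pop False; jump. Stack: []
LOAD_FAST m → push -24. Stack: [-24]
RETURN_VALUE → return -24.

-24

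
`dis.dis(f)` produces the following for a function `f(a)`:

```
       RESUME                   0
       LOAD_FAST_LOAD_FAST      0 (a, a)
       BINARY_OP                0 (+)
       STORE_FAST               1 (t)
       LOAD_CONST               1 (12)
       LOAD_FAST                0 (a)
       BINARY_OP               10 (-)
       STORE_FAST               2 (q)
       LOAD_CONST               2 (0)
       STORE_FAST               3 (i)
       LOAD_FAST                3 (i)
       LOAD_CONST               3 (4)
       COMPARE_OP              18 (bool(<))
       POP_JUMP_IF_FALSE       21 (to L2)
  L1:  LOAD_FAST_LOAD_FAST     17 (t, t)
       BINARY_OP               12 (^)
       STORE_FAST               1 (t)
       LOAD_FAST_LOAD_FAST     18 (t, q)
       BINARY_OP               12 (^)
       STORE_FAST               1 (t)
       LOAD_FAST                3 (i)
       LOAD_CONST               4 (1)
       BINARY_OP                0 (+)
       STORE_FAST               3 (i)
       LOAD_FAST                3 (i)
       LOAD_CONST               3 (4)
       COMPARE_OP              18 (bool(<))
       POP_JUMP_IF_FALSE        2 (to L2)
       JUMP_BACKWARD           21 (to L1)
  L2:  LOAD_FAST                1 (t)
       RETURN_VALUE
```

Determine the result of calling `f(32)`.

-20

LOAD_FAST_LOAD_FAST a,a → push 32,32
BINARY_OP + → 32 + 32 = 64
STORE_FAST t → t=64
LOAD_CONST → push 12
LOAD_FAST a → push 32
BINARY_OP - → 12 - 32 = -20
STORE_FAST q → q=-20
LOAD_CONST → push 0
STORE_FAST i → i=0
LOAD_FAST i → push 0
LOAD_CONST → push 4
COMPARE_OP bool(<) → 0 vs 4 = True
POP_JUMP_IF_FALSE → pop True; no jump
LOAD_FAST_LOAD_FAST t,t → push 64,64
BINARY_OP ^ → 64 ^ 64 = 0
STORE_FAST t → t=0
LOAD_FAST_LOAD_FAST t,q → push 0,-20
BINARY_OP ^ → 0 ^ -20 = -20
STORE_FAST t → t=-20
LOAD_FAST i → push 0
LOAD_CONST → push 1
BINARY_OP + → 0 + 1 = 1
STORE_FAST i → i=1
LOAD_FAST i → push 1
LOAD_CONST → push 4
COMPARE_OP bool(<) → 1 vs 4 = True
POP_JUMP_IF_FALSE → pop True; no jump
LOAD_FAST_LOAD_FAST t,t → push -20,-20
BINARY_OP ^ → -20 ^ -20 = 0
STORE_FAST t → t=0
LOAD_FAST_LOAD_FAST t,q → push 0,-20
BINARY_OP ^ → 0 ^ -20 = -20
STORE_FAST t → t=-20
LOAD_FAST i → push 1
LOAD_CONST → push 1
BINARY_OP + → 1 + 1 = 2
STORE_FAST i → i=2
LOAD_FAST i → push 2
LOAD_CONST → push 4
COMPARE_OP bool(<) → 2 vs 4 = True
POP_JUMP_IF_FALSE → pop True; no jump
LOAD_FAST_LOAD_FAST t,t → push -20,-20
BINARY_OP ^ → -20 ^ -20 = 0
STORE_FAST t → t=0
LOAD_FAST_LOAD_FAST t,q → push 0,-20
BINARY_OP ^ → 0 ^ -20 = -20
STORE_FAST t → t=-20
LOAD_FAST i → push 2
LOAD_CONST → push 1
BINARY_OP + → 2 + 1 = 3
STORE_FAST i → i=3
LOAD_FAST i → push 3
LOAD_CONST → push 4
COMPARE_OP bool(<) → 3 vs 4 = True
POP_JUMP_IF_FALSE → pop True; no jump
LOAD_FAST_LOAD_FAST t,t → push -20,-20
BINARY_OP ^ → -20 ^ -20 = 0
STORE_FAST t → t=0
LOAD_FAST_LOAD_FAST t,q → push 0,-20
BINARY_OP ^ → 0 ^ -20 = -20
STORE_FAST t → t=-20
LOAD_FAST i → push 3
LOAD_CONST → push 1
BINARY_OP + → 3 + 1 = 4
STORE_FAST i → i=4
LOAD_FAST i → push 4
LOAD_CONST → push 4
COMPARE_OP bool(<) → 4 vs 4 = False
POP_JUMP_IF_FALSE → pop False; jump
LOAD_FAST t → push -20
RETURN_VALUE → return -20.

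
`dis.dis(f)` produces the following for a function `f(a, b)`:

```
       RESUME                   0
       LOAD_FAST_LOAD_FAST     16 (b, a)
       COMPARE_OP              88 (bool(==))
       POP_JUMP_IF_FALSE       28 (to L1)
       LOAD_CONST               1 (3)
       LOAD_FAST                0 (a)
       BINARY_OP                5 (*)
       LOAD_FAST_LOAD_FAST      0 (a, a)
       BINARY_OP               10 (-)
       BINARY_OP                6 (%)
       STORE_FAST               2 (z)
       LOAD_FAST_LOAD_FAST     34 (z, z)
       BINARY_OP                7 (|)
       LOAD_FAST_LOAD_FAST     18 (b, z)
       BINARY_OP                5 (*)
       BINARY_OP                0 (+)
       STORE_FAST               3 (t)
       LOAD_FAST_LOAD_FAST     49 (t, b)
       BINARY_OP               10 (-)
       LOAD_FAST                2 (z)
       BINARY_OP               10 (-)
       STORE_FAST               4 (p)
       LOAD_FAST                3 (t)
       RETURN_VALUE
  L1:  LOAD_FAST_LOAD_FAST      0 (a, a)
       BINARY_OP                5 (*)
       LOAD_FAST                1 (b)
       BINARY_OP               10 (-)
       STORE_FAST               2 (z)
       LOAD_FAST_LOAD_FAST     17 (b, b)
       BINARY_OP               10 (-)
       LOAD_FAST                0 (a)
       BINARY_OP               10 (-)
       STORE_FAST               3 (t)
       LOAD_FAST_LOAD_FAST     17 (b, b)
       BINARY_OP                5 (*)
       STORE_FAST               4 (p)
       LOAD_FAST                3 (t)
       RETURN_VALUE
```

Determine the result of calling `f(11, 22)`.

LOAD_FAST_LOAD_FAST b,a → push 22,11. Stack: [22, 11]
COMPARE_OP bool(==) → 22 vs 11 = False. Stack: [False]
POP_JUMP_IF_FALSE → pop False; jump. Stack: []
LOAD_FAST_LOAD_FAST a,a → push 11,11. Stack: [11, 11]
BINARY_OP * → 11 * 11 = 121. Stack: [121]
LOAD_FAST b → push 22. Stack: [121, 22]
BINARY_OP - → 121 - 22 = 99. Stack: [99]
STORE_FAST z → z=99. Stack: []
LOAD_FAST_LOAD_FAST b,b → push 22,22. Stack: [22, 22]
BINARY_OP - → 22 - 22 = 0. Stack: [0]
LOAD_FAST a → push 11. Stack: [0, 11]
BINARY_OP - → 0 - 11 = -11. Stack: [-11]
STORE_FAST t → t=-11. Stack: []
LOAD_FAST_LOAD_FAST b,b → push 22,22. Stack: [22, 22]
BINARY_OP * → 22 * 22 = 484. Stack: [484]
STORE_FAST p → p=484. Stack: []
LOAD_FAST t → push -11. Stack: [-11]
RETURN_VALUE → return -11.

-11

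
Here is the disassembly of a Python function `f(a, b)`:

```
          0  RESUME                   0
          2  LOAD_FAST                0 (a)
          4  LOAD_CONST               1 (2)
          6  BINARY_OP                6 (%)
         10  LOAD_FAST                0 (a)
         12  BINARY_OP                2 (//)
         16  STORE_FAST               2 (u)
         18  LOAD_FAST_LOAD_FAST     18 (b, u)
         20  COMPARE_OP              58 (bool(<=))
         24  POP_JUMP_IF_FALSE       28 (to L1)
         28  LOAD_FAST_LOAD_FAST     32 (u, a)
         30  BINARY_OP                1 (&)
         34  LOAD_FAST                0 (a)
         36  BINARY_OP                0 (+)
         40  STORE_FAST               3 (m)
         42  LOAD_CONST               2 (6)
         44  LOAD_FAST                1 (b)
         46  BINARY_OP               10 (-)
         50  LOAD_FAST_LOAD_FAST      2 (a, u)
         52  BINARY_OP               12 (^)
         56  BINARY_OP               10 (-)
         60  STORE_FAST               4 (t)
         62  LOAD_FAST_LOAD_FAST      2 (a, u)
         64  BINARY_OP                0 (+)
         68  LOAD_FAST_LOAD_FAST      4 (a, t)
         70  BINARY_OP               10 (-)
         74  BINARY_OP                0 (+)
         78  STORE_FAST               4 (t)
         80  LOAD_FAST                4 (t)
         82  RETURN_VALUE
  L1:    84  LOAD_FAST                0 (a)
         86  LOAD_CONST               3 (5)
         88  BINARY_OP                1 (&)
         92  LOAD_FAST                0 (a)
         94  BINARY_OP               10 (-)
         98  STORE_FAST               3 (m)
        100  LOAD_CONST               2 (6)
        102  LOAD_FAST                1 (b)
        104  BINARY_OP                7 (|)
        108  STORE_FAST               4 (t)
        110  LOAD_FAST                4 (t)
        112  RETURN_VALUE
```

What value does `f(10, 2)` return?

6

LOAD_FAST a → push 10. Stack: [10]
LOAD_CONST → push 2. Stack: [10, 2]
BINARY_OP % → 10 % 2 = 0. Stack: [0]
LOAD_FAST a → push 10. Stack: [0, 10]
BINARY_OP // → 0 // 10 = 0. Stack: [0]
STORE_FAST u → u=0. Stack: []
LOAD_FAST_LOAD_FAST b,u → push 2,0. Stack: [2, 0]
COMPARE_OP bool(<=) → 2 vs 0 = False. Stack: [False]
POP_JUMP_IF_FALSE → pop False; jump. Stack: []
LOAD_FAST a → push 10. Stack: [10]
LOAD_CONST → push 5. Stack: [10, 5]
BINARY_OP & → 10 & 5 = 0. Stack: [0]
LOAD_FAST a → push 10. Stack: [0, 10]
BINARY_OP - → 0 - 10 = -10. Stack: [-10]
STORE_FAST m → m=-10. Stack: []
LOAD_CONST → push 6. Stack: [6]
LOAD_FAST b → push 2. Stack: [6, 2]
BINARY_OP | → 6 | 2 = 6. Stack: [6]
STORE_FAST t → t=6. Stack: []
LOAD_FAST t → push 6. Stack: [6]
RETURN_VALUE → return 6.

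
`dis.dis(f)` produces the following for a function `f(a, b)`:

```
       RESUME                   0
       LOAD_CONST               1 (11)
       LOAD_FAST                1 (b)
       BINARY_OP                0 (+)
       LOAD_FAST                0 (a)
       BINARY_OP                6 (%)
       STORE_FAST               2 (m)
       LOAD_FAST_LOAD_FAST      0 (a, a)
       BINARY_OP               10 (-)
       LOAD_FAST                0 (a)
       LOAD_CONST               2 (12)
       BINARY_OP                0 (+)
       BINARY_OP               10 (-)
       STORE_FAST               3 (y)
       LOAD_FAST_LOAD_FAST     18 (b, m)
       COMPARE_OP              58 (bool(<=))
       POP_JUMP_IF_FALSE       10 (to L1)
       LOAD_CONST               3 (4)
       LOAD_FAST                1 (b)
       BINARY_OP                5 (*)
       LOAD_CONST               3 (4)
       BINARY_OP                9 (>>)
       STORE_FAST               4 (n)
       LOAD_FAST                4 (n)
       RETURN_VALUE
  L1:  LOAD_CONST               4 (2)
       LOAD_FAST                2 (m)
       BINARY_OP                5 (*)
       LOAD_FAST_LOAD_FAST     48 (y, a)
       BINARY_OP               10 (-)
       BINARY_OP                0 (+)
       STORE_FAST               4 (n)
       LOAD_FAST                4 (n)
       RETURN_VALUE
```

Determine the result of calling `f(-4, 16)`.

LOAD_CONST → push 11. Stack: [11]
LOAD_FAST b → push 16. Stack: [11, 16]
BINARY_OP + → 11 + 16 = 27. Stack: [27]
LOAD_FAST a → push -4. Stack: [27, -4]
BINARY_OP % → 27 % -4 = -1. Stack: [-1]
STORE_FAST m → m=-1. Stack: []
LOAD_FAST_LOAD_FAST a,a → push -4,-4. Stack: [-4, -4]
BINARY_OP - → -4 - -4 = 0. Stack: [0]
LOAD_FAST a → push -4. Stack: [0, -4]
LOAD_CONST → push 12. Stack: [0, -4, 12]
BINARY_OP + → -4 + 12 = 8. Stack: [0, 8]
BINARY_OP - → 0 - 8 = -8. Stack: [-8]
STORE_FAST y → y=-8. Stack: []
LOAD_FAST_LOAD_FAST b,m → push 16,-1. Stack: [16, -1]
COMPARE_OP bool(<=) → 16 vs -1 = False. Stack: [False]
POP_JUMP_IF_FALSE → pop False; jump. Stack: []
LOAD_CONST → push 2. Stack: [2]
LOAD_FAST m → push -1. Stack: [2, -1]
BINARY_OP * → 2 * -1 = -2. Stack: [-2]
LOAD_FAST_LOAD_FAST y,a → push -8,-4. Stack: [-2, -8, -4]
BINARY_OP - → -8 - -4 = -4. Stack: [-2, -4]
BINARY_OP + → -2 + -4 = -6. Stack: [-6]
STORE_FAST n → n=-6. Stack: []
LOAD_FAST n → push -6. Stack: [-6]
RETURN_VALUE → return -6.

-6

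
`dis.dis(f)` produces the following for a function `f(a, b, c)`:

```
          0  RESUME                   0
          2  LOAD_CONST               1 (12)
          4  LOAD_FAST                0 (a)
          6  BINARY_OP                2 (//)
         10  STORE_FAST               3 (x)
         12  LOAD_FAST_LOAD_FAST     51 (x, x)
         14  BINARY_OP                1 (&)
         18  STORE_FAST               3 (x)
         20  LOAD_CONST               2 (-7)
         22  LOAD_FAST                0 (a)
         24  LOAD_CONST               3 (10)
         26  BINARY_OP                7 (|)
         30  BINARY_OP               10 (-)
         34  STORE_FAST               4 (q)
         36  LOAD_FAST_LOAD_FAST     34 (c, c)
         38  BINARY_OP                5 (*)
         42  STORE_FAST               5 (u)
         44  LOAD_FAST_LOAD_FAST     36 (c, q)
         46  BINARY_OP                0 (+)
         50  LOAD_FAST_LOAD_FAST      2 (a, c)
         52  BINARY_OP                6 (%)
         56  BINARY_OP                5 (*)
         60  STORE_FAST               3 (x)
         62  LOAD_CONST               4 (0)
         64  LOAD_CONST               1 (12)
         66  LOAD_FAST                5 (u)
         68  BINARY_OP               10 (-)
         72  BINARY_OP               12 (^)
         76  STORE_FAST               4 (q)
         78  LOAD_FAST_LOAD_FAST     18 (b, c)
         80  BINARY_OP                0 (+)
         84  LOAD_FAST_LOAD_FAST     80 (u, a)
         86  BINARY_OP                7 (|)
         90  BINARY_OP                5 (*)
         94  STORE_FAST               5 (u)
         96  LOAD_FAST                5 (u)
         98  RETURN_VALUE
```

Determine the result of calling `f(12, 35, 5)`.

1160

LOAD_CONST → push 12. Stack: [12]
LOAD_FAST a → push 12. Stack: [12, 12]
BINARY_OP // → 12 // 12 = 1. Stack: [1]
STORE_FAST x → x=1. Stack: []
LOAD_FAST_LOAD_FAST x,x → push 1,1. Stack: [1, 1]
BINARY_OP & → 1 & 1 = 1. Stack: [1]
STORE_FAST x → x=1. Stack: []
LOAD_CONST → push -7. Stack: [-7]
LOAD_FAST a → push 12. Stack: [-7, 12]
LOAD_CONST → push 10. Stack: [-7, 12, 10]
BINARY_OP | → 12 | 10 = 14. Stack: [-7, 14]
BINARY_OP - → -7 - 14 = -21. Stack: [-21]
STORE_FAST q → q=-21. Stack: []
LOAD_FAST_LOAD_FAST c,c → push 5,5. Stack: [5, 5]
BINARY_OP * → 5 * 5 = 25. Stack: [25]
STORE_FAST u → u=25. Stack: []
LOAD_FAST_LOAD_FAST c,q → push 5,-21. Stack: [5, -21]
BINARY_OP + → 5 + -21 = -16. Stack: [-16]
LOAD_FAST_LOAD_FAST a,c → push 12,5. Stack: [-16, 12, 5]
BINARY_OP % → 12 % 5 = 2. Stack: [-16, 2]
BINARY_OP * → -16 * 2 = -32. Stack: [-32]
STORE_FAST x → x=-32. Stack: []
LOAD_CONST → push 0. Stack: [0]
LOAD_CONST → push 12. Stack: [0, 12]
LOAD_FAST u → push 25. Stack: [0, 12, 25]
BINARY_OP - → 12 - 25 = -13. Stack: [0, -13]
BINARY_OP ^ → 0 ^ -13 = -13. Stack: [-13]
STORE_FAST q → q=-13. Stack: []
LOAD_FAST_LOAD_FAST b,c → push 35,5. Stack: [35, 5]
BINARY_OP + → 35 + 5 = 40. Stack: [40]
LOAD_FAST_LOAD_FAST u,a → push 25,12. Stack: [40, 25, 12]
BINARY_OP | → 25 | 12 = 29. Stack: [40, 29]
BINARY_OP * → 40 * 29 = 1160. Stack: [1160]
STORE_FAST u → u=1160. Stack: []
LOAD_FAST u → push 1160. Stack: [1160]
RETURN_VALUE → return 1160.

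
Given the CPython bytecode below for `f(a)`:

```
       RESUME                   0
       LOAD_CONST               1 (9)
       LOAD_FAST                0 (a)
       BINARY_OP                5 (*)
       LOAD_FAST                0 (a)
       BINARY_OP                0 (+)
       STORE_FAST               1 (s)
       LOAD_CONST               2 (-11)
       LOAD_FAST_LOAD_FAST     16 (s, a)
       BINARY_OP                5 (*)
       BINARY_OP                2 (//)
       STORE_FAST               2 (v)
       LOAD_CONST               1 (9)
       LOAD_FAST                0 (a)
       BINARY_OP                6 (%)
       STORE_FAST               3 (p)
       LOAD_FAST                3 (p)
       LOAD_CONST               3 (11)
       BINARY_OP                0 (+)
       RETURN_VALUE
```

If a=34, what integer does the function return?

20

LOAD_CONST → push 9. Stack: [9]
LOAD_FAST a → push 34. Stack: [9, 34]
BINARY_OP * → 9 * 34 = 306. Stack: [306]
LOAD_FAST a → push 34. Stack: [306, 34]
BINARY_OP + → 306 + 34 = 340. Stack: [340]
STORE_FAST s → s=340. Stack: []
LOAD_CONST → push -11. Stack: [-11]
LOAD_FAST_LOAD_FAST s,a → push 340,34. Stack: [-11, 340, 34]
BINARY_OP * → 340 * 34 = 11560. Stack: [-11, 11560]
BINARY_OP // → -11 // 11560 = -1. Stack: [-1]
STORE_FAST v → v=-1. Stack: []
LOAD_CONST → push 9. Stack: [9]
LOAD_FAST a → push 34. Stack: [9, 34]
BINARY_OP % → 9 % 34 = 9. Stack: [9]
STORE_FAST p → p=9. Stack: []
LOAD_FAST p → push 9. Stack: [9]
LOAD_CONST → push 11. Stack: [9, 11]
BINARY_OP + → 9 + 11 = 20. Stack: [20]
RETURN_VALUE → return 20.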